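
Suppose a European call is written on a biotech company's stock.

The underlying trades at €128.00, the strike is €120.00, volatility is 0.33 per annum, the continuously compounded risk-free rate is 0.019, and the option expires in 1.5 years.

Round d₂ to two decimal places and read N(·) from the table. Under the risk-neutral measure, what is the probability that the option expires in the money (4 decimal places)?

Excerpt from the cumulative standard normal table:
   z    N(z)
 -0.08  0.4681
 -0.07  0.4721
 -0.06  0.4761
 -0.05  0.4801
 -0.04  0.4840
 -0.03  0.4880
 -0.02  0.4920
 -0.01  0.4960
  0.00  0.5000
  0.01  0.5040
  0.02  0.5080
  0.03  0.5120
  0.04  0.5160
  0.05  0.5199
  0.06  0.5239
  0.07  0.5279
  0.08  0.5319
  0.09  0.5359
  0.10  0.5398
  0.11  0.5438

0.5120

σ√T = 0.33·√1.5 = 0.4042
ln(S/K) + (r + σ²/2)T = ln(128/120) + (0.019 + 0.33²/2)·1.5 = 0.0645 + 0.1102 = 0.1747
d₁ = 0.1747 / 0.4042 = 0.4323 → 0.43
d₂ = d₁ − σ√T = 0.4323 − 0.4042 = 0.0281 → 0.03
Risk-neutral Pr[S_T > K] = N(d₂) = N(0.03) = 0.5120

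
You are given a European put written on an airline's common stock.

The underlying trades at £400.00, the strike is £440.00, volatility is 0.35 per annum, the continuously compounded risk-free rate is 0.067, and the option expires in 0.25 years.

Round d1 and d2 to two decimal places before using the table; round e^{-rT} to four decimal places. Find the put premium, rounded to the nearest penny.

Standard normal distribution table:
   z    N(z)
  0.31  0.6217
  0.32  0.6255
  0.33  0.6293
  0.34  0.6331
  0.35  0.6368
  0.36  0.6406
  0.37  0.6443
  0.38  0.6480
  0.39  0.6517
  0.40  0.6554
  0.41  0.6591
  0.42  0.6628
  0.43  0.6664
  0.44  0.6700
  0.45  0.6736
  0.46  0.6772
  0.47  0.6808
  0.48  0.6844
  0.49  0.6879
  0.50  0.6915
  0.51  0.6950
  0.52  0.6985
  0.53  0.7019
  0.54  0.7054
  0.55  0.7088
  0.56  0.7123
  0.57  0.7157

£48.98

T = 0.25;  σ√T = 0.1750
ln(S/K) + (r + σ²/2)T = ln(400/440) + (0.067 + 0.35²/2)·0.25 = -0.0953 + 0.0321 = -0.0632
d₁ = -0.0632 / 0.1750 = -0.3614 ⇒ -0.36
d₂ = d₁ − σ√T = -0.3614 − 0.1750 = -0.5364 ⇒ -0.54
e^(−rT) = e^(−0.067·0.25) = 0.9834
N(−d₂) = N(0.54) = 0.7054;  N(−d₁) = N(0.36) = 0.6406
P = 440·0.9834·0.7054 − 400·0.6406 = 305.2238 − 256.2400 = 48.9838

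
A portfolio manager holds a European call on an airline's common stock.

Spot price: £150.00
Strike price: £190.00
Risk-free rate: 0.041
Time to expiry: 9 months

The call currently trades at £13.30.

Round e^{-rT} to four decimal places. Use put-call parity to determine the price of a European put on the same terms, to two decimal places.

£47.54

e^(−rT) = e^(−0.041·0.75) = 0.9697
Put-call parity: C − P = S − K·e^(−rT) = 150 − 190·0.9697 = 150 − 184.2430 = -34.2430
P = C − (C − P) = 13.30 − (-34.2430) = 47.5430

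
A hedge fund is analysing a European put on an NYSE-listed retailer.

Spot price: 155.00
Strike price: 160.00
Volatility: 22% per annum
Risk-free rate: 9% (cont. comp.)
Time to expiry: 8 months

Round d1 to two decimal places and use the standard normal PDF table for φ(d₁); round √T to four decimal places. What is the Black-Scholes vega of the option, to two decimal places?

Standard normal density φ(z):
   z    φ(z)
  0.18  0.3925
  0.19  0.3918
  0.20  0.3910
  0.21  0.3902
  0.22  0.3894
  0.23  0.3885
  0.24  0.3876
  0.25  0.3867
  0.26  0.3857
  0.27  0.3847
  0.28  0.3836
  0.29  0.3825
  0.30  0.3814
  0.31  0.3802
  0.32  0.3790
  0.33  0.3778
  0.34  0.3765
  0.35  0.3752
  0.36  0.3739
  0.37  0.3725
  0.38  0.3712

σ√T = 0.22 × 0.8165 = 0.1796
d₁ = [ln(155/160) + (0.09 + 0.22²/2)·0.6667] / 0.1796 = [-0.0317 + 0.0761] / 0.1796 = 0.2471 which rounds to 0.25
√T = √0.6667 = 0.8165
φ(d₁) = φ(0.25) = 0.3867
vega = S·φ(d₁)·√T = 155·0.3867·0.8165 = 48.9398

48.94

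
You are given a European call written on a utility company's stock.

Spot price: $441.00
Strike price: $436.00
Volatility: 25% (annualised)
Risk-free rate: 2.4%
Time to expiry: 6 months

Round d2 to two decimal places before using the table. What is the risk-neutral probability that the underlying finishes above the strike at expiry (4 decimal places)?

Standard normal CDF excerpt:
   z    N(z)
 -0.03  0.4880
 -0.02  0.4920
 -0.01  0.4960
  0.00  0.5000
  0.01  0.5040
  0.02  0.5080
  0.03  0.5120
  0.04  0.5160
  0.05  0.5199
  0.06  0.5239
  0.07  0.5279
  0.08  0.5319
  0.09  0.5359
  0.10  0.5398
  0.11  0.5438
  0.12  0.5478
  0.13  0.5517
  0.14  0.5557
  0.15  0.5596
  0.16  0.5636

σ√T = 0.25·√0.5 = 0.1768
ln(S/K) + (r + σ²/2)T = ln(441/436) + (0.024 + 0.25²/2)·0.5 = 0.0114 + 0.0276 = 0.0390
d₁ = 0.0390 / 0.1768 = 0.2208 → 0.22
d₂ = d₁ − σ√T = 0.2208 − 0.1768 = 0.0440 → 0.04
Pr(exercise) under Q = N(d₂) = 0.5160

0.5160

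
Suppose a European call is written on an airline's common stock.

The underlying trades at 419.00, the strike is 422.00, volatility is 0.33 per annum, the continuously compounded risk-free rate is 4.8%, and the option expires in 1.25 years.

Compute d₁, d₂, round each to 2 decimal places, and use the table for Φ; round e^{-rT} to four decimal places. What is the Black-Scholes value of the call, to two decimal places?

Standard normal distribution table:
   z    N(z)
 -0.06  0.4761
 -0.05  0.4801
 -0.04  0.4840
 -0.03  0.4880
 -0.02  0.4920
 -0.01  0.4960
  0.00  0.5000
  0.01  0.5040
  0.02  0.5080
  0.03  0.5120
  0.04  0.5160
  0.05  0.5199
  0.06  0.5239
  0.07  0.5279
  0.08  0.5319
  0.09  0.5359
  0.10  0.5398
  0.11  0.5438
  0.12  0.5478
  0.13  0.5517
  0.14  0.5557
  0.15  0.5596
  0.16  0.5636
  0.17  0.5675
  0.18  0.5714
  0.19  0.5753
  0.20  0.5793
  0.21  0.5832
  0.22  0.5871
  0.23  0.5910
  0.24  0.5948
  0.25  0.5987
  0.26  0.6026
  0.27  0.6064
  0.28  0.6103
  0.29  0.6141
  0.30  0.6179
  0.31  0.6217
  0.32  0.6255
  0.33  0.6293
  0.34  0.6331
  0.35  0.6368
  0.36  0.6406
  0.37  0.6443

T = 1.25;  σ√T = 0.3690
d₁ = [ln(419/422) + (0.048 + 0.33²/2)·1.25] / 0.3690 = [-0.0071 + 0.1281] / 0.3690 = 0.3278 → 0.33
d₂ = d₁ − σ√T = 0.3278 − 0.3690 = -0.0412 → -0.04
e^(−rT) = e^(−0.048·1.25) = 0.9418
N(d₁) = N(0.33) = 0.6293;  N(d₂) = N(-0.04) = 0.4840
C = 419·0.6293 − 422·0.9418·0.4840 = 263.6767 − 192.3608 = 71.3159

71.32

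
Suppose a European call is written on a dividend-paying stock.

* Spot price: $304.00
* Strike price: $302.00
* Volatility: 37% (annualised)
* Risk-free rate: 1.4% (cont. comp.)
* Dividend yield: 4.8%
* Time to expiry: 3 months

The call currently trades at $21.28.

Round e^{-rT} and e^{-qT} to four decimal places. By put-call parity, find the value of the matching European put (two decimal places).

e^(−qT) = e^(−0.048·0.25) = 0.9881;  e^(−rT) = e^(−0.014·0.25) = 0.9965
Put-call parity: C − P = S·e^(−qT) − K·e^(−rT) = 304·0.9881 − 302·0.9965 = 300.3824 − 300.9430 = -0.5606
P = C − (C − P) = 21.28 − (-0.5606) = 21.8406

$21.84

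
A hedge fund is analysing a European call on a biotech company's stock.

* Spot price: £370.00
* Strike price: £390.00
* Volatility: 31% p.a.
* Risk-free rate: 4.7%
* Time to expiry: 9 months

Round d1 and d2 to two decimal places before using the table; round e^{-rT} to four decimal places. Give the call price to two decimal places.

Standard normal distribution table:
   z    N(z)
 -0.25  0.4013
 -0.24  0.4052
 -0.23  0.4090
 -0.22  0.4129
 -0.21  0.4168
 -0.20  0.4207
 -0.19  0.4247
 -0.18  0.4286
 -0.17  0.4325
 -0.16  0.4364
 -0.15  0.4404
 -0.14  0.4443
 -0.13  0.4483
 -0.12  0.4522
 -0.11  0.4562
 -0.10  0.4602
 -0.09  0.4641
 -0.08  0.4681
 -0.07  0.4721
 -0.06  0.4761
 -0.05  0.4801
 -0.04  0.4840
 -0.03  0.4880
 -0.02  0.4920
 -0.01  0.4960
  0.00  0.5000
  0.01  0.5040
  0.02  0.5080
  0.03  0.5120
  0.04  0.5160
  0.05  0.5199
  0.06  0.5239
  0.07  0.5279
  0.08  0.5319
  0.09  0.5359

σ√T = 0.31 × 0.8660 = 0.2685
d₁ = [ln(370/390) + (0.047 + 0.31²/2)·0.75] / 0.2685 = [-0.0526 + 0.0713] / 0.2685 = 0.0694 → 0.07
d₂ = d₁ − σ√T = 0.0694 − 0.2685 = -0.1990 → -0.20
exp(−rT) = exp(−0.047·0.75) = 0.9654
C = 370·N(0.07) − 390·0.9654·N(-0.20) = 370·0.5279 − 390·0.9654·0.4207 = 195.3230 − 158.3961 = 36.9269

£36.93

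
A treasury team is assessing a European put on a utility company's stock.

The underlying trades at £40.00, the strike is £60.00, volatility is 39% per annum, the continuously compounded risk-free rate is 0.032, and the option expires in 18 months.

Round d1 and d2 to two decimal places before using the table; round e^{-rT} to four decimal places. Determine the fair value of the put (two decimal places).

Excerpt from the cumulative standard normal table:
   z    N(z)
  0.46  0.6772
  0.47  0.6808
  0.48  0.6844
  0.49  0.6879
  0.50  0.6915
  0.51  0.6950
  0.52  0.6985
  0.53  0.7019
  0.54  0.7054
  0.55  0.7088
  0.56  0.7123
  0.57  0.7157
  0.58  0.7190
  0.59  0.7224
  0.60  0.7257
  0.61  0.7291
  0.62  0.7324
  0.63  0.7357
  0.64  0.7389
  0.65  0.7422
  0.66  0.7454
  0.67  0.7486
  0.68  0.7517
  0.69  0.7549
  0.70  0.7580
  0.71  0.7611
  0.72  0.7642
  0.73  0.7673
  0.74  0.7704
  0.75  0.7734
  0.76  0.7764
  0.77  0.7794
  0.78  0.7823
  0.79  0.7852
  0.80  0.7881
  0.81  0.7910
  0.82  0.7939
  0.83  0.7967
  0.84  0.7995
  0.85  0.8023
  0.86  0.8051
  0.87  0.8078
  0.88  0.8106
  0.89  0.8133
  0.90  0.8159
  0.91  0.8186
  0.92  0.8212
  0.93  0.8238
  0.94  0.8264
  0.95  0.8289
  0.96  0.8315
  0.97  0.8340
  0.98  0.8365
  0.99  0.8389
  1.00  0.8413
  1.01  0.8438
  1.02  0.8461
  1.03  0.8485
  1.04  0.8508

σ√T = 0.39 × 1.2247 = 0.4777
d₁ = [ln(40/60) + (0.032 + ½·0.39²)·1.5] / (σ√T) = (-0.4055 + 0.1621) / 0.4777 = -0.5096 → -0.51
d₂ = -0.5096 − 0.4777 = -0.9872 → -0.99
exp(−rT) = exp(−0.032·1.5) = 0.9531
N(−d₂) = N(0.99) = 0.8389;  N(−d₁) = N(0.51) = 0.6950
P = 60·0.9531·0.8389 − 40·0.6950 = 47.9733 − 27.8000 = 20.1733

£20.17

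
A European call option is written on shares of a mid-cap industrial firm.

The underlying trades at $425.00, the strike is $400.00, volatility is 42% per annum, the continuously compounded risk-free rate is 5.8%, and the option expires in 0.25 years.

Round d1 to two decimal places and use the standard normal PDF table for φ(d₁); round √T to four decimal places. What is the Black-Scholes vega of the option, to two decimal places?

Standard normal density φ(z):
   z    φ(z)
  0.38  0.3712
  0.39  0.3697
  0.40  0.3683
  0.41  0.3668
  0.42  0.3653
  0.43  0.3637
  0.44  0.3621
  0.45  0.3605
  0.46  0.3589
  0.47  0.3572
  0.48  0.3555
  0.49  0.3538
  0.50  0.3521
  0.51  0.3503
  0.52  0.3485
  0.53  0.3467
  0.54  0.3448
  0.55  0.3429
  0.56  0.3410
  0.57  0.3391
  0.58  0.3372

76.27

σ√T = 0.42·√0.25 = 0.2100
d₁ = [ln(425/400) + (0.058 + ½·0.42²)·0.25] / (σ√T) = (0.0606 + 0.0365) / 0.2100 = 0.4627 → 0.46
√T = √0.25 = 0.5000
φ(d₁) = φ(0.46) = 0.3589
vega = S·φ(d₁)·√T = 425·0.3589·0.5000 = 76.2662
(Call and put vega coincide under Black-Scholes.)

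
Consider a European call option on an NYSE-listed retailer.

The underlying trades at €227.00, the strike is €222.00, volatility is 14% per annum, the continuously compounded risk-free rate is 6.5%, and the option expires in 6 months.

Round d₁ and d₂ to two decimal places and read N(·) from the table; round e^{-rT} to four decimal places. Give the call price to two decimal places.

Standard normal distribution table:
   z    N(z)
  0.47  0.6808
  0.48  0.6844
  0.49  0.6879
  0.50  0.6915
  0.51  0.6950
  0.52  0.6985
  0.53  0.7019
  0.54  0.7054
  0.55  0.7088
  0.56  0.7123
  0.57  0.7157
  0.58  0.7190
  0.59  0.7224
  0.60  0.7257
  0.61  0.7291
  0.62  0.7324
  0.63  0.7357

T = 0.5;  σ√T = 0.0990
d₁ = [ln(227/222) + (0.065 + 0.14²/2)·0.5] / 0.0990 = [0.0223 + 0.0374] / 0.0990 = 0.6028 → 0.60
d₂ = d₁ − σ√T = 0.6028 − 0.0990 = 0.5038 → 0.50
exp(−rT) = exp(−0.065·0.5) = 0.9680
N(d₁) = N(0.60) = 0.7257;  N(d₂) = N(0.50) = 0.6915
C = 227·0.7257 − 222·0.9680·0.6915 = 164.7339 − 148.6006 = 16.1333

€16.13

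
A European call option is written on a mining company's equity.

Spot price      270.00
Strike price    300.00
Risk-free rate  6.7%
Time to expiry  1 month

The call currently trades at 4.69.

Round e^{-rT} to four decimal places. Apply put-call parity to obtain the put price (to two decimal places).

exp(−rT) = exp(−0.067·0.08333) = 0.9944
Put-call parity: C − P = S − K·e^(−rT) = 270 − 300·0.9944 = 270 − 298.3200 = -28.3200
P = C − (C − P) = 4.69 − (-28.3200) = 33.0100

33.01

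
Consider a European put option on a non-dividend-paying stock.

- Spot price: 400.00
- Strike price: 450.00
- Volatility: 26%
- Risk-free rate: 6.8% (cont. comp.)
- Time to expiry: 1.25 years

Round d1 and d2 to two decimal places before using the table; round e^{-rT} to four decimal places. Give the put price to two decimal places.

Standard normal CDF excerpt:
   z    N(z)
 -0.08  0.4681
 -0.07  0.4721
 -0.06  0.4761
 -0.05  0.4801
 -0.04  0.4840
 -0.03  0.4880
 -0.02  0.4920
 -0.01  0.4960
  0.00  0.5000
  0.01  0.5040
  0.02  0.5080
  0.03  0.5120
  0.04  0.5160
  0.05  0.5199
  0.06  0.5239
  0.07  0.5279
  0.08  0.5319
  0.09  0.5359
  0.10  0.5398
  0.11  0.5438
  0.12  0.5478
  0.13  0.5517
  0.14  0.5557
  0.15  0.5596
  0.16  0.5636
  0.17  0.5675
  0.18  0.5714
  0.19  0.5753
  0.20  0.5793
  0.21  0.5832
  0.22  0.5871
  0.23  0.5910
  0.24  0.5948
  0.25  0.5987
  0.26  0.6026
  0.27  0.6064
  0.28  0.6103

53.87

T = 1.25;  σ√T = 0.2907
ln(S/K) + (r + σ²/2)T = ln(400/450) + (0.068 + 0.26²/2)·1.25 = -0.1178 + 0.1273 = 0.0095
d₁ = 0.0095 / 0.2907 = 0.0326 → 0.03
d₂ = d₁ − σ√T = 0.0326 − 0.2907 = -0.2581 → -0.26
e^(−rT) = e^(−0.068·1.25) = 0.9185
N(−d₂) = N(0.26) = 0.6026;  N(−d₁) = N(-0.03) = 0.4880
P = 450·0.9185·0.6026 − 400·0.4880 = 249.0696 − 195.2000 = 53.8696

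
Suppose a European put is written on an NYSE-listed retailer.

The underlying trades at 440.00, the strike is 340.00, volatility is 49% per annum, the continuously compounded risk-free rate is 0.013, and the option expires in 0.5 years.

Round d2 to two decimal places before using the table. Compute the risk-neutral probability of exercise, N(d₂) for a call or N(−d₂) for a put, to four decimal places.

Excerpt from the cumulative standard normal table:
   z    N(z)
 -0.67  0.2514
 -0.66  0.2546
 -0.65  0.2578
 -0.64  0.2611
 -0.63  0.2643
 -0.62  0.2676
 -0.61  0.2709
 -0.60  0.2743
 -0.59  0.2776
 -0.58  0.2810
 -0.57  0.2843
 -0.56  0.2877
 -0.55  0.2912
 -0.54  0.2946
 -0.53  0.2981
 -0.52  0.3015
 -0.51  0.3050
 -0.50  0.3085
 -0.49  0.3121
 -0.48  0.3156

σ√T = 0.49 × 0.7071 = 0.3465
d₁ = [ln(440/340) + (0.013 + 0.49²/2)·0.5] / 0.3465 = [0.2578 + 0.0665] / 0.3465 = 0.9361 which rounds to 0.94
d₂ = d₁ − σ√T = 0.9361 − 0.3465 = 0.5897 which rounds to 0.59
Pr(exercise) under Q = N(−d₂) = N(-0.59) = 0.2776

0.2776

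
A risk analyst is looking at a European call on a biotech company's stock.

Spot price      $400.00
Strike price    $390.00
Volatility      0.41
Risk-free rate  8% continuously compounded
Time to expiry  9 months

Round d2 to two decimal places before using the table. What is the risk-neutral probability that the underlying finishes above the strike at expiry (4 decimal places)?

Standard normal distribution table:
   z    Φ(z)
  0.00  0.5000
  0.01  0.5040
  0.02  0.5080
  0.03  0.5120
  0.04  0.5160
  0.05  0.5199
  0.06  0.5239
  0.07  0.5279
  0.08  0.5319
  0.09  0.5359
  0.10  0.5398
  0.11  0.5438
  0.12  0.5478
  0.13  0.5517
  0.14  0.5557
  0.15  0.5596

0.5239

T = 0.75;  σ√T = 0.3551
d₁ = [ln(400/390) + (0.08 + 0.41²/2)·0.75] / 0.3551 = [0.0253 + 0.1230] / 0.3551 = 0.4178 ≈ 0.42
d₂ = d₁ − σ√T = 0.4178 − 0.3551 = 0.0627 ≈ 0.06
Pr(exercise) under Q = N(d₂) = 0.5239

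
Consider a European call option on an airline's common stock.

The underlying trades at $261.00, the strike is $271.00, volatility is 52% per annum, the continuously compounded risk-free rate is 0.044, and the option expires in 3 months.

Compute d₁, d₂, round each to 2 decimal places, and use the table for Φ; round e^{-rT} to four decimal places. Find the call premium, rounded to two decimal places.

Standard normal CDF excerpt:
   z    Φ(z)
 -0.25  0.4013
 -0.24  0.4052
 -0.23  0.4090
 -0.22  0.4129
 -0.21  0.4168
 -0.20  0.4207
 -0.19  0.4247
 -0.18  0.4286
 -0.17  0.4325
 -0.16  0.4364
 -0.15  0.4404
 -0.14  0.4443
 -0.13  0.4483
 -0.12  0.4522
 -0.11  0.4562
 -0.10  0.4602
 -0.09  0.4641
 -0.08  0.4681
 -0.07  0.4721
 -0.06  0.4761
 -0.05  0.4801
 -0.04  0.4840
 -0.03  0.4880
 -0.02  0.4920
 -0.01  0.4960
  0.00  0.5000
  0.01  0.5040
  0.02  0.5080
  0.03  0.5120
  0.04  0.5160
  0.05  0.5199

$24.00

σ√T = 0.52 × 0.5000 = 0.2600
d₁ = [ln(261/271) + (0.044 + ½·0.52²)·0.25] / (σ√T) = (-0.0376 + 0.0448) / 0.2600 = 0.0277 ⇒ 0.03
d₂ = 0.0277 − 0.2600 = -0.2323 ⇒ -0.23
e^(−rT) = e^(−0.044·0.25) = 0.9891
C = 261·N(0.03) − 271·0.9891·N(-0.23) = 261·0.5120 − 271·0.9891·0.4090 = 133.6320 − 109.6309 = 24.0011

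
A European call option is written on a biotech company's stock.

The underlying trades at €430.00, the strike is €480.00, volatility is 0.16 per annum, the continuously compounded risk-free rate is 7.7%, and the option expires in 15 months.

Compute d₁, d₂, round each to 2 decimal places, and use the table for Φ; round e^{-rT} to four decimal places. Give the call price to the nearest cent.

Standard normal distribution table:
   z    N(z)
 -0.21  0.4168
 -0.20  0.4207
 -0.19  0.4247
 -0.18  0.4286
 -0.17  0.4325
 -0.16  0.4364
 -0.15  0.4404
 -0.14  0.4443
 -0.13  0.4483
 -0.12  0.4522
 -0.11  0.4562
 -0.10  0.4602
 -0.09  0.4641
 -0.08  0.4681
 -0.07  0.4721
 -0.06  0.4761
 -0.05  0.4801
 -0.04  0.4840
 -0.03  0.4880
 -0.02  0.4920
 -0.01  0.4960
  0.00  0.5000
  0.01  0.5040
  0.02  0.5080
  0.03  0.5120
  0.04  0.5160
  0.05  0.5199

€28.18

σ√T = 0.16·√1.25 = 0.1789
ln(S/K) + (r + σ²/2)T = ln(430/480) + (0.077 + 0.16²/2)·1.25 = -0.1100 + 0.1123 = 0.0022
d₁ = 0.0022 / 0.1789 = 0.0126 which rounds to 0.01
d₂ = d₁ − σ√T = 0.0126 − 0.1789 = -0.1663 which rounds to -0.17
exp(−rT) = exp(−0.077·1.25) = 0.9082
C = 430·N(0.01) − 480·0.9082·N(-0.17) = 430·0.5040 − 480·0.9082·0.4325 = 216.7200 − 188.5423 = 28.1777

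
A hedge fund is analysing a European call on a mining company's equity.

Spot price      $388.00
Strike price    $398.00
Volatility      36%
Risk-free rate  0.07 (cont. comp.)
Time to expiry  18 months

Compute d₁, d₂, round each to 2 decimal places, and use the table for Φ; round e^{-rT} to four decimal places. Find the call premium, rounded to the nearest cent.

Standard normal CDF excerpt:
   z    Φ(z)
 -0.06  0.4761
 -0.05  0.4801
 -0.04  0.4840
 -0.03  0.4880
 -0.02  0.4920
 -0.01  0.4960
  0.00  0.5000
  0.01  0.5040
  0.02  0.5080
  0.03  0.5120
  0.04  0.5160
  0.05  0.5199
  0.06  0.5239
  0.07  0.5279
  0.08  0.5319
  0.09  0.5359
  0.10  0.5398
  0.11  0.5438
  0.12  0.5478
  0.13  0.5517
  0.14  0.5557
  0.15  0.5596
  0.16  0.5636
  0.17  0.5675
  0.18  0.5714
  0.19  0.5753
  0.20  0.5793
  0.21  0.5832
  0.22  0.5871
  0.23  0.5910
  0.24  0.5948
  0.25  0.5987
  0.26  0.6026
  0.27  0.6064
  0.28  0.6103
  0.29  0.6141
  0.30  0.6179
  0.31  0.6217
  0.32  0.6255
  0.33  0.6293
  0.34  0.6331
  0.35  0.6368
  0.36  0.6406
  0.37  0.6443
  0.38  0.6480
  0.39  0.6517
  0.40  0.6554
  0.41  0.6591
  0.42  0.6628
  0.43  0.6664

$80.87

σ√T = 0.36 × 1.2247 = 0.4409
ln(S/K) + (r + σ²/2)T = ln(388/398) + (0.07 + 0.36²/2)·1.5 = -0.0254 + 0.2022 = 0.1768
d₁ = 0.1768 / 0.4409 = 0.4009 which rounds to 0.40
d₂ = d₁ − σ√T = 0.4009 − 0.4409 = -0.0400 which rounds to -0.04
exp(−rT) = exp(−0.07·1.5) = 0.9003
N(d₁) = N(0.40) = 0.6554;  N(d₂) = N(-0.04) = 0.4840
C = 388·0.6554 − 398·0.9003·0.4840 = 254.2952 − 173.4266 = 80.8686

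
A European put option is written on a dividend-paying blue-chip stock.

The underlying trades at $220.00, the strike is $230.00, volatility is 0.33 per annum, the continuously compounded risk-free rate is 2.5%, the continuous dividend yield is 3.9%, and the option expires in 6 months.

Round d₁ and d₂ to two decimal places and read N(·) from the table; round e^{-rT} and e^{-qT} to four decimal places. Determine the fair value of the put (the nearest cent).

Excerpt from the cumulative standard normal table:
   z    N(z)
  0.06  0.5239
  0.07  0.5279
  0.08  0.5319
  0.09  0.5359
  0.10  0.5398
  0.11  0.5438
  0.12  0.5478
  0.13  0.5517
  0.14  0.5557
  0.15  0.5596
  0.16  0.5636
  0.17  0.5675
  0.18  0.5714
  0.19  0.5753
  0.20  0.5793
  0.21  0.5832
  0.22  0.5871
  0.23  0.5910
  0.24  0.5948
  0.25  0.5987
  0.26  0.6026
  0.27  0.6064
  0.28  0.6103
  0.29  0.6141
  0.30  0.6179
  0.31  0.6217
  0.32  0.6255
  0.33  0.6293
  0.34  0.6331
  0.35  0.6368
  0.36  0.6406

T = 0.5;  σ√T = 0.2333
d₁ = [ln(220/230) + (0.025 − 0.039 + 0.33²/2)·0.5] / 0.2333 = [-0.0445 + 0.0202] / 0.2333 = -0.1038 ≈ -0.10
d₂ = d₁ − σ√T = -0.1038 − 0.2333 = -0.3372 ≈ -0.34
e^(−qT) = e^(−0.039·0.5) = 0.9807;  e^(−rT) = e^(−0.025·0.5) = 0.9876
N(−d₂) = N(0.34) = 0.6331;  N(−d₁) = N(0.10) = 0.5398
P = 230·0.9876·0.6331 − 220·0.9807·0.5398 = 143.8074 − 116.4640 = 27.3434

$27.34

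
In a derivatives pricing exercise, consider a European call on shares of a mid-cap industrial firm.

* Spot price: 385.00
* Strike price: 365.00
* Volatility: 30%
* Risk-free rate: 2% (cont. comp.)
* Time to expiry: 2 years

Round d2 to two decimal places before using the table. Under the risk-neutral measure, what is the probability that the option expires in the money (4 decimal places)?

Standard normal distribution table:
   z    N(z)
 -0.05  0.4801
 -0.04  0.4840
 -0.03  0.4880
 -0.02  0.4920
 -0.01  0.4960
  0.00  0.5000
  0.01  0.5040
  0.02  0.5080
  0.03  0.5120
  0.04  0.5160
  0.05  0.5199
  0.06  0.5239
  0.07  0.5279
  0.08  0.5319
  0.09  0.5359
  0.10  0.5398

σ√T = 0.3·√2 = 0.4243
d₁ = [ln(385/365) + (0.02 + 0.3²/2)·2] / 0.4243 = [0.0533 + 0.1300] / 0.4243 = 0.4322 → 0.43
d₂ = d₁ − σ√T = 0.4322 − 0.4243 = 0.0079 → 0.01
Pr(exercise) under Q = N(d₂) = 0.5040

0.5040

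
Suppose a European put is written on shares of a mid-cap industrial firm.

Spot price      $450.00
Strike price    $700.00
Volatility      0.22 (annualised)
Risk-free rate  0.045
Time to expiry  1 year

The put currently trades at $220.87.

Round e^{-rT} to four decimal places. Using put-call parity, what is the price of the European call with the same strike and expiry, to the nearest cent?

e^(−rT) = e^(−0.045·1) = 0.9560
Put-call parity: C − P = S − K·e^(−rT) = 450 − 700·0.9560 = 450 − 669.2000 = -219.2000
C = P + (C − P) = 220.87 + (-219.2000) = 1.6700

$1.67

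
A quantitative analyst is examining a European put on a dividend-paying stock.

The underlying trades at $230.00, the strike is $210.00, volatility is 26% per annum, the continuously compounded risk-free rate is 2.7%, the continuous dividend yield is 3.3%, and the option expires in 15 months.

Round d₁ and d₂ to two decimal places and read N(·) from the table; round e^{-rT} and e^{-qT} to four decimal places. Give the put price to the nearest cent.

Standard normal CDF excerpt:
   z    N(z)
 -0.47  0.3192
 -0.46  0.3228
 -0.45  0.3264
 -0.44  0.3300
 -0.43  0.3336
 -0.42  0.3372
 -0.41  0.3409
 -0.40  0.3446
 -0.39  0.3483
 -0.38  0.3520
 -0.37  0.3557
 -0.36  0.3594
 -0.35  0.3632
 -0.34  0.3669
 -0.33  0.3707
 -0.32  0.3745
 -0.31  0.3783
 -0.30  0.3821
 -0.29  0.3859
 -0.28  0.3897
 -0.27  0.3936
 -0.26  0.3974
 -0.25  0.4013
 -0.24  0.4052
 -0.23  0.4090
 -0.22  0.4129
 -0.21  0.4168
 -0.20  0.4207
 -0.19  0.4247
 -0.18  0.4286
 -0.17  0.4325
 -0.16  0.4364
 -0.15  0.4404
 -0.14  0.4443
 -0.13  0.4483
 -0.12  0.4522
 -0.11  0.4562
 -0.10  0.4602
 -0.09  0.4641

σ√T = 0.26·√1.25 = 0.2907
ln(S/K) + (r − q + σ²/2)T = ln(230/210) + (0.027 − 0.033 + 0.26²/2)·1.25 = 0.0910 + 0.0348 = 0.1257
d₁ = 0.1257 / 0.2907 = 0.4325 ⇒ 0.43
d₂ = d₁ − σ√T = 0.4325 − 0.2907 = 0.1418 ⇒ 0.14
exp(−qT) = exp(−0.033·1.25) = 0.9596;  exp(−rT) = exp(−0.027·1.25) = 0.9668
N(−d₂) = N(-0.14) = 0.4443;  N(−d₁) = N(-0.43) = 0.3336
P = 210·0.9668·0.4443 − 230·0.9596·0.3336 = 90.2053 − 73.6282 = 16.5772

$16.58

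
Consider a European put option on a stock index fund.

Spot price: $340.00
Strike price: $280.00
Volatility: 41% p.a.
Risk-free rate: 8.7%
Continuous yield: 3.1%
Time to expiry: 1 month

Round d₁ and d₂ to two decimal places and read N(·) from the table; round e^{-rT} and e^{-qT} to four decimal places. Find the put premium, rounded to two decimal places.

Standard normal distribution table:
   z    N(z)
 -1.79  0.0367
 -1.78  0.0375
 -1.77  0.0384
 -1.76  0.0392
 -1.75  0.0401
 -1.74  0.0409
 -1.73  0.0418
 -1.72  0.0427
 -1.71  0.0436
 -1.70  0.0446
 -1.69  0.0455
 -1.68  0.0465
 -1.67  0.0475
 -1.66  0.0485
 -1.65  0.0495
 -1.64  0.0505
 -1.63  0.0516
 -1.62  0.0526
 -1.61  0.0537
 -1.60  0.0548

$0.75

σ√T = 0.41 × 0.2887 = 0.1184
d₁ = [ln(340/280) + (0.087 − 0.031 + 0.41²/2)·0.08333] / 0.1184 = [0.1942 + 0.0117] / 0.1184 = 1.7390 which rounds to 1.74
d₂ = d₁ − σ√T = 1.7390 − 0.1184 = 1.6207 which rounds to 1.62
e^(−qT) = e^(−0.031·0.08333) = 0.9974;  e^(−rT) = e^(−0.087·0.08333) = 0.9928
N(−d₂) = N(-1.62) = 0.0526;  N(−d₁) = N(-1.74) = 0.0409
P = 280·0.9928·0.0526 − 340·0.9974·0.0409 = 14.6220 − 13.8698 = 0.7521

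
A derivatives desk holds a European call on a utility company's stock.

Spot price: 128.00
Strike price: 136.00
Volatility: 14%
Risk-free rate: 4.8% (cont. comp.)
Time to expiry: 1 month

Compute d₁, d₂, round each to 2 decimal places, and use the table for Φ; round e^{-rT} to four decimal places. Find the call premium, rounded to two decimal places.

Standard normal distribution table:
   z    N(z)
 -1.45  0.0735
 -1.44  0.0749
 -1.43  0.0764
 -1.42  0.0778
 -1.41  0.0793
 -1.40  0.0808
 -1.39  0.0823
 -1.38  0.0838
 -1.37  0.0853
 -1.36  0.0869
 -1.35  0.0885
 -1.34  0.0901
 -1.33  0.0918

0.19

σ√T = 0.14·√0.08333 = 0.0404
d₁ = [ln(128/136) + (0.048 + ½·0.14²)·0.08333] / (σ√T) = (-0.0606 + 0.0048) / 0.0404 = -1.3809 ≈ -1.38
d₂ = -1.3809 − 0.0404 = -1.4213 ≈ -1.42
exp(−rT) = exp(−0.048·0.08333) = 0.9960
N(d₁) = N(-1.38) = 0.0838;  N(d₂) = N(-1.42) = 0.0778
C = 128·0.0838 − 136·0.9960·0.0778 = 10.7264 − 10.5385 = 0.1879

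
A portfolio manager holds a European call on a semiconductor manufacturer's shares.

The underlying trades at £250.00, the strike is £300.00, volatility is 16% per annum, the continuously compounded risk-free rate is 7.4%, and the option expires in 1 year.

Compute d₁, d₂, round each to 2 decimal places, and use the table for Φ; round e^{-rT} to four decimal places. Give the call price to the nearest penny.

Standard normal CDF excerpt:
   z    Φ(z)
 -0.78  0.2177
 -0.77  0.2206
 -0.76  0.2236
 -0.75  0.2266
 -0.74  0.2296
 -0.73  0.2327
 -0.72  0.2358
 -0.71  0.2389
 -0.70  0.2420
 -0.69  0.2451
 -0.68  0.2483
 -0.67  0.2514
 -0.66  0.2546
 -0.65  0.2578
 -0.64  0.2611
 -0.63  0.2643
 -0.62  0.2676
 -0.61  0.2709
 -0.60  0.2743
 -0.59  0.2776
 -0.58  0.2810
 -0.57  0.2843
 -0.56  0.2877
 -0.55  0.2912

£6.28

σ√T = 0.16·√1 = 0.1600
d₁ = [ln(250/300) + (0.074 + 0.16²/2)·1] / 0.1600 = [-0.1823 + 0.0868] / 0.1600 = -0.5970 → -0.60
d₂ = d₁ − σ√T = -0.5970 − 0.1600 = -0.7570 → -0.76
exp(−rT) = exp(−0.074·1) = 0.9287
N(d₁) = N(-0.60) = 0.2743;  N(d₂) = N(-0.76) = 0.2236
C = 250·0.2743 − 300·0.9287·0.2236 = 68.5750 − 62.2972 = 6.2778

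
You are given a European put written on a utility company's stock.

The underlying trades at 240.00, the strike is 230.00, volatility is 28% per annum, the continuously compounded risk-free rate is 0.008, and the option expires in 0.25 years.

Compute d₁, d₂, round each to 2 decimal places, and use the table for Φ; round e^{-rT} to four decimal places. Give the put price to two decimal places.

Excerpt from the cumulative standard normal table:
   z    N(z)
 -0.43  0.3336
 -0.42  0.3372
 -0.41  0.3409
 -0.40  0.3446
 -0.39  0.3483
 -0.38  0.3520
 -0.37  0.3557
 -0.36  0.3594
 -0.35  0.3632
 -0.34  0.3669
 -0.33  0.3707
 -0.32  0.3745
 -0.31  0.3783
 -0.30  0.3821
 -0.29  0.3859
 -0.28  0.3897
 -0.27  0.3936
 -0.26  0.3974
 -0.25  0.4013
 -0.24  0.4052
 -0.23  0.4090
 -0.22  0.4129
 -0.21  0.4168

σ√T = 0.28·√0.25 = 0.1400
d₁ = [ln(240/230) + (0.008 + 0.28²/2)·0.25] / 0.1400 = [0.0426 + 0.0118] / 0.1400 = 0.3883 ≈ 0.39
d₂ = d₁ − σ√T = 0.3883 − 0.1400 = 0.2483 ≈ 0.25
e^(−rT) = e^(−0.008·0.25) = 0.9980
N(−d₂) = N(-0.25) = 0.4013;  N(−d₁) = N(-0.39) = 0.3483
P = 230·0.9980·0.4013 − 240·0.3483 = 92.1144 − 83.5920 = 8.5224

8.52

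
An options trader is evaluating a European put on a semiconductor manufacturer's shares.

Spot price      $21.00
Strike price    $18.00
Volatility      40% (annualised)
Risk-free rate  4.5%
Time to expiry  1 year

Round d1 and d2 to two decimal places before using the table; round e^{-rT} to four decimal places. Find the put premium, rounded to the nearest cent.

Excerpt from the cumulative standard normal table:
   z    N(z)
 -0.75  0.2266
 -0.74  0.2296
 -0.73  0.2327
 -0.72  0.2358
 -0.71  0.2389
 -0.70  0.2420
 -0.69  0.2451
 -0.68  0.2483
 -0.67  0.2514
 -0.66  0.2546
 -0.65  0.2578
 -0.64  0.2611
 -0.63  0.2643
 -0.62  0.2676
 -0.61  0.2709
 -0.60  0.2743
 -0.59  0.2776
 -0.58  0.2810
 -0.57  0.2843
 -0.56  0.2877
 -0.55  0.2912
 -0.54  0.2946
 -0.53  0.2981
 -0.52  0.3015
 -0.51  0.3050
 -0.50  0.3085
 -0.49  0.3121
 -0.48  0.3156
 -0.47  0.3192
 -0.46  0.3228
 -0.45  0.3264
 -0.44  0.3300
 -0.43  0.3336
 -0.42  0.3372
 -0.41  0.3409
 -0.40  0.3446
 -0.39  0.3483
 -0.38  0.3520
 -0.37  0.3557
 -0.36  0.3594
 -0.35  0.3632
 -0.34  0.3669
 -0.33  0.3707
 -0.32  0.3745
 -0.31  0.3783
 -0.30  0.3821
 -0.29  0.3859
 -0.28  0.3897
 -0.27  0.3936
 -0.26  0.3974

$1.49

σ√T = 0.4 × 1.0000 = 0.4000
d₁ = [ln(21/18) + (0.045 + 0.4²/2)·1] / 0.4000 = [0.1542 + 0.1250] / 0.4000 = 0.6979 which rounds to 0.70
d₂ = d₁ − σ√T = 0.6979 − 0.4000 = 0.2979 which rounds to 0.30
e^(−rT) = e^(−0.045·1) = 0.9560
N(−d₂) = N(-0.30) = 0.3821;  N(−d₁) = N(-0.70) = 0.2420
P = 18·0.9560·0.3821 − 21·0.2420 = 6.5752 − 5.0820 = 1.4932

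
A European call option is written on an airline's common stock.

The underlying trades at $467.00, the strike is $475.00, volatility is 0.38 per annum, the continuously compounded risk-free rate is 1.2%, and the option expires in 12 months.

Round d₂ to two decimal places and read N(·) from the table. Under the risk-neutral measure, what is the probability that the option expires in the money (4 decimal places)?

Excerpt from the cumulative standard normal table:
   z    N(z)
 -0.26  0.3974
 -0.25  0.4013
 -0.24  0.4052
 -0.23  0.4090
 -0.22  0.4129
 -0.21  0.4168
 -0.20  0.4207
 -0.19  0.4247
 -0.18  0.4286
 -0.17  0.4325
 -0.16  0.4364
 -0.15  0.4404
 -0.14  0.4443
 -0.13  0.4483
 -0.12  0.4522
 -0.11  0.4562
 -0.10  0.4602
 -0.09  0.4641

0.4207

σ√T = 0.38·√1 = 0.3800
d₁ = [ln(467/475) + (0.012 + 0.38²/2)·1] / 0.3800 = [-0.0170 + 0.0842] / 0.3800 = 0.1769 → 0.18
d₂ = d₁ − σ√T = 0.1769 − 0.3800 = -0.2031 → -0.20
Risk-neutral Pr[S_T > K] = N(d₂) = N(-0.20) = 0.4207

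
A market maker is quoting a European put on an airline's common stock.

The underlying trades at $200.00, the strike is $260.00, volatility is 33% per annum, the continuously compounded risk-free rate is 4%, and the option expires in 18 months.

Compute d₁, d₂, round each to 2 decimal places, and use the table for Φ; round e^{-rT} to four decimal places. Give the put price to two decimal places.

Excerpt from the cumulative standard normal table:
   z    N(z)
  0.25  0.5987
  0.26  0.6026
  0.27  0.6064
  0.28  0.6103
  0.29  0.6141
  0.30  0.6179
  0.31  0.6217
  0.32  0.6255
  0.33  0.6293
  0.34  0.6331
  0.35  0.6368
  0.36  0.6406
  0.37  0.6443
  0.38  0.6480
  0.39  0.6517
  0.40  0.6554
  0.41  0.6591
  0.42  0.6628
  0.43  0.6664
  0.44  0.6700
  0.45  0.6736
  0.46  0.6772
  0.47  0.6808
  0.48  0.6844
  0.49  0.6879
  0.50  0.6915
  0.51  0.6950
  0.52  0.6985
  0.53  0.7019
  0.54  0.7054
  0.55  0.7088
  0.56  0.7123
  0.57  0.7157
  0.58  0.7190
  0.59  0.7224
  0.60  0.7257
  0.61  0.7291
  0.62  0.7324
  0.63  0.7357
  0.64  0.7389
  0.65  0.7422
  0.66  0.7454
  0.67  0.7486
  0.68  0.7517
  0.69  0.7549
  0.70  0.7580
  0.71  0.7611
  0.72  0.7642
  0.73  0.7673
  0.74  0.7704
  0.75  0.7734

$62.03

T = 1.5;  σ√T = 0.4042
d₁ = [ln(200/260) + (0.04 + 0.33²/2)·1.5] / 0.4042 = [-0.2624 + 0.1417] / 0.4042 = -0.2986 which rounds to -0.30
d₂ = d₁ − σ√T = -0.2986 − 0.4042 = -0.7028 which rounds to -0.70
exp(−rT) = exp(−0.04·1.5) = 0.9418
N(−d₂) = N(0.70) = 0.7580;  N(−d₁) = N(0.30) = 0.6179
P = 260·0.9418·0.7580 − 200·0.6179 = 185.6099 − 123.5800 = 62.0299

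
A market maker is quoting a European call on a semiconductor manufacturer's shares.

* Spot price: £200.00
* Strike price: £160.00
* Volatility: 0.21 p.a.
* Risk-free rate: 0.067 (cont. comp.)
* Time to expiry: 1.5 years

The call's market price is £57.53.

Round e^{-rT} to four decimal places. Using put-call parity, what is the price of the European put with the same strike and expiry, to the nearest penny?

exp(−rT) = exp(−0.067·1.5) = 0.9044
Put-call parity: C − P = S − K·e^(−rT) = 200 − 160·0.9044 = 200 − 144.7040 = 55.2960
P = C − (C − P) = 57.53 − (55.2960) = 2.2340

£2.23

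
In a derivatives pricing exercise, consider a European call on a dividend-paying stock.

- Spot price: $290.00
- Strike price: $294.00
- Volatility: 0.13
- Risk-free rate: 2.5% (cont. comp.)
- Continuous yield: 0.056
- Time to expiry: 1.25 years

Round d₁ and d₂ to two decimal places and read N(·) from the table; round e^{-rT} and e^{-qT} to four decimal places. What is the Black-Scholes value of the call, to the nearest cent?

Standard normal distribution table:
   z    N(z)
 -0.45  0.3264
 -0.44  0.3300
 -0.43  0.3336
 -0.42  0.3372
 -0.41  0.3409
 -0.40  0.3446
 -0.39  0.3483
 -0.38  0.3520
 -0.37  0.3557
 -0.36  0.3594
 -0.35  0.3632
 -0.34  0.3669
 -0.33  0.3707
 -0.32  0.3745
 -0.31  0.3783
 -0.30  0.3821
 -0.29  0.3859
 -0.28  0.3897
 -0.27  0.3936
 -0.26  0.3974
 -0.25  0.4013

$9.29

σ√T = 0.13 × 1.1180 = 0.1453
ln(S/K) + (r − q + σ²/2)T = ln(290/294) + (0.025 − 0.056 + 0.13²/2)·1.25 = -0.0137 − 0.0282 = -0.0419
d₁ = -0.0419 / 0.1453 = -0.2882 which rounds to -0.29
d₂ = d₁ − σ√T = -0.2882 − 0.1453 = -0.4335 which rounds to -0.43
exp(−qT) = exp(−0.056·1.25) = 0.9324;  exp(−rT) = exp(−0.025·1.25) = 0.9692
N(d₁) = N(-0.29) = 0.3859;  N(d₂) = N(-0.43) = 0.3336
C = 290·0.9324·0.3859 − 294·0.9692·0.3336 = 104.3458 − 95.0576 = 9.2882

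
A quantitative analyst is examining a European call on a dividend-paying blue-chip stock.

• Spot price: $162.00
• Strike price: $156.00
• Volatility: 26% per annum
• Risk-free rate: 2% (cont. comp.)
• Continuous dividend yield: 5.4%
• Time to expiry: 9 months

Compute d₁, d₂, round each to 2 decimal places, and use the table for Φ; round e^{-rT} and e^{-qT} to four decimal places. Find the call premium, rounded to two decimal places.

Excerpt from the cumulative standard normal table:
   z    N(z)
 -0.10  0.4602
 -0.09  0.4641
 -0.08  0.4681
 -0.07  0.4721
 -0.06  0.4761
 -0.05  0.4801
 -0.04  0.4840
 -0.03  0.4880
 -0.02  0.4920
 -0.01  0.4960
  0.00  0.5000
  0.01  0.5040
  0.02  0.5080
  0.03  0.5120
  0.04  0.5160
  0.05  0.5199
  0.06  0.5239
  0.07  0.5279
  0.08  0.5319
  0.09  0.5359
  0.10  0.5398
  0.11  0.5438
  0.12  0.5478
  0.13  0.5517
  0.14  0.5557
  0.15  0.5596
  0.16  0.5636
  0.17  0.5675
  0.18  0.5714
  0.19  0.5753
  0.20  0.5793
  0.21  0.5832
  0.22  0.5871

$15.12

σ√T = 0.26·√0.75 = 0.2252
d₁ = [ln(162/156) + (0.02 − 0.054 + 0.26²/2)·0.75] / 0.2252 = [0.0377 − 0.0001] / 0.2252 = 0.1669 which rounds to 0.17
d₂ = d₁ − σ√T = 0.1669 − 0.2252 = -0.0582 which rounds to -0.06
e^(−qT) = e^(−0.054·0.75) = 0.9603;  e^(−rT) = e^(−0.02·0.75) = 0.9851
C = 162·0.9603·N(0.17) − 156·0.9851·N(-0.06) = 162·0.9603·0.5675 − 156·0.9851·0.4761 = 88.2852 − 73.1650 = 15.1202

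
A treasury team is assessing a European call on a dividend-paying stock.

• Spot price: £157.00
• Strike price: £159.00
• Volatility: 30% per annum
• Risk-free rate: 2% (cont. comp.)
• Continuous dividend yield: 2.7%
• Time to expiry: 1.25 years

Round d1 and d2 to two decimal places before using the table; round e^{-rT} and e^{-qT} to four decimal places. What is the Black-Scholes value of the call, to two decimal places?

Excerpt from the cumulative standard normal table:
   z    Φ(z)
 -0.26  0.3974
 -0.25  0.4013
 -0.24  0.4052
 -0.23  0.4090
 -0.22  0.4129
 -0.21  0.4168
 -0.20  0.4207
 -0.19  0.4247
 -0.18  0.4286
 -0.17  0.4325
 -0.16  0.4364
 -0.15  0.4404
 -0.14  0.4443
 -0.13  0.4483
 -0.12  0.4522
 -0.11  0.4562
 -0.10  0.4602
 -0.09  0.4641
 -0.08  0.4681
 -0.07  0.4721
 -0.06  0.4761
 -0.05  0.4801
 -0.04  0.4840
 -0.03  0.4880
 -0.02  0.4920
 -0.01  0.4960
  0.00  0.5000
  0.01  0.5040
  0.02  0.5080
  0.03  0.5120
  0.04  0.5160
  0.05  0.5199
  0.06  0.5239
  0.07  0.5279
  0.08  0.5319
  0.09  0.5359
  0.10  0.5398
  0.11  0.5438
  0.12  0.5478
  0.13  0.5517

£18.51

σ√T = 0.3·√1.25 = 0.3354
d₁ = [ln(157/159) + (0.02 − 0.027 + 0.3²/2)·1.25] / 0.3354 = [-0.0127 + 0.0475] / 0.3354 = 0.1039 ≈ 0.10
d₂ = d₁ − σ√T = 0.1039 − 0.3354 = -0.2315 ≈ -0.23
exp(−qT) = exp(−0.027·1.25) = 0.9668;  exp(−rT) = exp(−0.02·1.25) = 0.9753
C = 157·0.9668·N(0.10) − 159·0.9753·N(-0.23) = 157·0.9668·0.5398 − 159·0.9753·0.4090 = 81.9349 − 63.4247 = 18.5102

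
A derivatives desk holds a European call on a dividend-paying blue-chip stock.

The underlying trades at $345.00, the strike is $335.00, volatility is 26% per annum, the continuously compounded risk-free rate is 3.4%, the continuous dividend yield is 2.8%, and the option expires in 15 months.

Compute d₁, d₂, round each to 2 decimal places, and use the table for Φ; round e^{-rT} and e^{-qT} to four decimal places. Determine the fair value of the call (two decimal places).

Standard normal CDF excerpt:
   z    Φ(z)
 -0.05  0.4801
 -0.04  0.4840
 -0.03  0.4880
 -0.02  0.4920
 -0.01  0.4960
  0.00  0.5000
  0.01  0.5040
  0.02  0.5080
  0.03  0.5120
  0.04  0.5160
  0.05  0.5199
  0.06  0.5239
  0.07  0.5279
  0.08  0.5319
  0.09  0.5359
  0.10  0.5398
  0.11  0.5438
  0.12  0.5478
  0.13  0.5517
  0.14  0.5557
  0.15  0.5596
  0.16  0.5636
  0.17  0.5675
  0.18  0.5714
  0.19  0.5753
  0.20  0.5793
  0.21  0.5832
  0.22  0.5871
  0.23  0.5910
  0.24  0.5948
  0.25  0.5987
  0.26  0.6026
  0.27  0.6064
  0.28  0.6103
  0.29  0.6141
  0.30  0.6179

$44.05

σ√T = 0.26 × 1.1180 = 0.2907
d₁ = [ln(345/335) + (0.034 − 0.028 + 0.26²/2)·1.25] / 0.2907 = [0.0294 + 0.0498] / 0.2907 = 0.2723 ⇒ 0.27
d₂ = d₁ − σ√T = 0.2723 − 0.2907 = -0.0184 ⇒ -0.02
e^(−qT) = e^(−0.028·1.25) = 0.9656;  e^(−rT) = e^(−0.034·1.25) = 0.9584
N(d₁) = N(0.27) = 0.6064;  N(d₂) = N(-0.02) = 0.4920
C = 345·0.9656·0.6064 − 335·0.9584·0.4920 = 202.0112 − 157.9635 = 44.0478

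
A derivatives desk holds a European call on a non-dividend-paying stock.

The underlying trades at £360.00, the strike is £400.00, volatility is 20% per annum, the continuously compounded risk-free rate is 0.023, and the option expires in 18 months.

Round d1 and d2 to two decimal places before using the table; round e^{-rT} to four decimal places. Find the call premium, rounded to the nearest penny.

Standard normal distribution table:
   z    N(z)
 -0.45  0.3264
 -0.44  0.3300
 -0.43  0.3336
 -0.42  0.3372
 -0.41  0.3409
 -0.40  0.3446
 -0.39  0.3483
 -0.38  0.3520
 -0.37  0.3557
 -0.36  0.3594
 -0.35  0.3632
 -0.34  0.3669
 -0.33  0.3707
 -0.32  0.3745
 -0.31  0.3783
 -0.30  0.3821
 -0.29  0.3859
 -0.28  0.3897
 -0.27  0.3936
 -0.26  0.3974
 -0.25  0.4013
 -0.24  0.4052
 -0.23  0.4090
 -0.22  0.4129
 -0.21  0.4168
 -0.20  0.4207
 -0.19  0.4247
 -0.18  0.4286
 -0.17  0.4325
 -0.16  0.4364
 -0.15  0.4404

£23.96

σ√T = 0.2 × 1.2247 = 0.2449
ln(S/K) + (r + σ²/2)T = ln(360/400) + (0.023 + 0.2²/2)·1.5 = -0.1054 + 0.0645 = -0.0409
d₁ = -0.0409 / 0.2449 = -0.1668 ≈ -0.17
d₂ = d₁ − σ√T = -0.1668 − 0.2449 = -0.4118 ≈ -0.41
exp(−rT) = exp(−0.023·1.5) = 0.9661
N(d₁) = N(-0.17) = 0.4325;  N(d₂) = N(-0.41) = 0.3409
C = 360·0.4325 − 400·0.9661·0.3409 = 155.7000 − 131.7374 = 23.9626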